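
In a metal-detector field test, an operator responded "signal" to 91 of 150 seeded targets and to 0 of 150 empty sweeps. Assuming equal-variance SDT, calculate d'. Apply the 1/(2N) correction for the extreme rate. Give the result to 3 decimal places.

The false-alarm rate is 0/150 = 0, so apply the 1/(2N) correction: FA → 1/(2·150) = 0.00333.
z(H) = z(0.60667) = 0.2707
z(FA) = z(0.00333) = -2.7134
d' = 0.2707 − (-2.7134) = 2.9841

d' = 2.984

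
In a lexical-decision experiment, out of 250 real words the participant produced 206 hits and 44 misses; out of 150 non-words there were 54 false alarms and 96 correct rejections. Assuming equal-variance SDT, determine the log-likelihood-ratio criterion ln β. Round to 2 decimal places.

ln β = -0.37

H = 206/250 = 0.8240
FA = 54/150 = 0.3600
Φ⁻¹(H) = Φ⁻¹(0.8240) = 0.931
Φ⁻¹(FA) = Φ⁻¹(0.3600) = -0.358
ln β = −½·[z(H)² − z(FA)²] = −0.5 × (0.867 − 0.128) = -0.3695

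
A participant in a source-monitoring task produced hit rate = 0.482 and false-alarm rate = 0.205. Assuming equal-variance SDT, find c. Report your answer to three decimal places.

c = 0.435

z(0.482) = -0.0451, z(0.205) = -0.8239
c = −½·[z(H) + z(FA)] = −0.5 × (-0.0451 + (-0.8239)) = 0.4345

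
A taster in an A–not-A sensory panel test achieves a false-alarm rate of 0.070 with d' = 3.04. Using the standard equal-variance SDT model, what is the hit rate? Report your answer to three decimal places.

z(false-alarm rate) = z(0.070) = -1.4758
z(H) = z(FA) + d' = -1.4758 + 3.04 = 1.5642
hit rate = Φ(1.5642) = 0.9411

hit rate = 0.941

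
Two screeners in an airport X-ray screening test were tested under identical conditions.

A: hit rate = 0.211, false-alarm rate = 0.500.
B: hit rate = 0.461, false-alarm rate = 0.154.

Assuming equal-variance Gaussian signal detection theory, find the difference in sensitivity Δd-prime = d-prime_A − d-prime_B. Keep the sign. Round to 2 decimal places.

A: z(0.211) = -0.803, z(0.500) = 0.000, d' = -0.803
B: z(0.461) = -0.098, z(0.154) = -1.019, d' = 0.921
Δd' = d'_A − d'_B = -0.803 − 0.921 = -1.724
B has the higher sensitivity.

Δd-prime = -1.72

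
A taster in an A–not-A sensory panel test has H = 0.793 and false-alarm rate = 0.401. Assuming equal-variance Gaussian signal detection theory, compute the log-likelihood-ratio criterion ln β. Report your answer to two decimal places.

z(H) = z(0.793) = 0.817
z(FA) = z(0.401) = -0.251
ln β = −½·[z(H)² − z(FA)²] = −0.5 × (0.667 − 0.063) = -0.302

ln β = -0.30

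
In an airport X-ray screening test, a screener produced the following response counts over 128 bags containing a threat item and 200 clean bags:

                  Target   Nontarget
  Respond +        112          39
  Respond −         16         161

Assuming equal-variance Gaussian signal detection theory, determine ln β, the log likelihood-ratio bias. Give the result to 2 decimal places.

ln β = -0.29

H = 112/128 = 0.8750
FA = 39/200 = 0.1950
z(H) = z(0.8750) = 1.150
z(FA) = z(0.1950) = -0.860
ln β = −½·[z(H)² − z(FA)²] = −0.5 × (1.323 − 0.740) = -0.2915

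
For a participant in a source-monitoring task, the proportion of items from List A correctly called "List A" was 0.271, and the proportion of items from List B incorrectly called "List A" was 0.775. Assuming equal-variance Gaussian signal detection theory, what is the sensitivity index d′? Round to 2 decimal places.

Φ⁻¹(0.271) = -0.610, Φ⁻¹(0.775) = 0.755
d' = z(H) − z(FA) = -0.610 − 0.755 = -1.365

d′ = -1.37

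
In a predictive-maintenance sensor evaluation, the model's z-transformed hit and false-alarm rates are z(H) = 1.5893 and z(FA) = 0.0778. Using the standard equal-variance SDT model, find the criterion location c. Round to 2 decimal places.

c = -0.83

c = −½·[z(H) + z(FA)] = −½·(1.5893 + 0.0778) = -0.83355
c < 0: the model has a liberal response bias.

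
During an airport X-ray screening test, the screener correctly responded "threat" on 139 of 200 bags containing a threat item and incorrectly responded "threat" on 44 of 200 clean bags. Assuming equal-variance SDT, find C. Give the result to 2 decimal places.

H = 139/200 = 0.6950
FA = 44/200 = 0.2200
Φ⁻¹(0.6950) = 0.5101, Φ⁻¹(0.2200) = -0.7722
c = −½·[z(H) + z(FA)] = −0.5 × (0.5101 + (-0.7722)) = 0.13105
c > 0: the screener has a conservative response bias.

C = 0.13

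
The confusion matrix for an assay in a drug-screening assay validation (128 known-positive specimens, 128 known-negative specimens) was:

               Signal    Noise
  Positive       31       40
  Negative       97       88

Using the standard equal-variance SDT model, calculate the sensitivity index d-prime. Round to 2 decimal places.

H = 31/128 = 0.2422
FA = 40/128 = 0.3125
z(0.2422) = -0.6992, z(0.3125) = -0.4888
d' = z(H) − z(FA) = -0.6992 − (-0.4888) = -0.2104

d-prime = -0.21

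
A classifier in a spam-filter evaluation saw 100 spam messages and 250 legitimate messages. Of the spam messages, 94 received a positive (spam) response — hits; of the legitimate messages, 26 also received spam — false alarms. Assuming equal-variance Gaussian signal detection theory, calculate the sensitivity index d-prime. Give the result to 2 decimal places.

H = 94/100 = 0.9400
FA = 26/250 = 0.1040
z(0.9400) = 1.555, z(0.1040) = -1.259
d' = z(H) − z(FA) = 1.555 − (-1.259) = 2.814

d-prime = 2.81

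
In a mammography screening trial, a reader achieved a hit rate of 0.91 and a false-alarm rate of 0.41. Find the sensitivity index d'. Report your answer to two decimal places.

z(0.91) = 1.341, z(0.41) = -0.228
d' = z(H) − z(FA) = 1.341 − (-0.228) = 1.569

d' = 1.57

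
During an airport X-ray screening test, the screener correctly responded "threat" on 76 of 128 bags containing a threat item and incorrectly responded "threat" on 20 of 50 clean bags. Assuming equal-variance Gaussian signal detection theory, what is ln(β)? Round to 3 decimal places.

H = 76/128 = 0.5938
FA = 20/50 = 0.4000
Φ⁻¹(H) = Φ⁻¹(0.5938) = 0.2373
Φ⁻¹(FA) = Φ⁻¹(0.4000) = -0.2533
ln β = −½·[z(H)² − z(FA)²] = −0.5 × (0.0563 − 0.0642) = 0.00395

ln β = 0.004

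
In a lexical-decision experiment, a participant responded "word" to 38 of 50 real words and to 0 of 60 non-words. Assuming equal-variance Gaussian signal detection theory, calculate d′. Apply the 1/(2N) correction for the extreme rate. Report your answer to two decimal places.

d′ = 3.10

The false-alarm rate is 0/60 = 0, so apply the 1/(2N) correction: FA → 1/(2·60) = 0.00833.
z(H) = z(0.76000) = 0.706
z(FA) = z(0.00833) = -2.394
d' = 0.706 − (-2.394) = 3.100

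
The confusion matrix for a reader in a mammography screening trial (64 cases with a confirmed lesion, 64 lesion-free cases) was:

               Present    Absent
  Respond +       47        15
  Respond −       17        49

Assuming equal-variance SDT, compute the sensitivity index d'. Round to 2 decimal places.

d' = 1.35

H = 47/64 = 0.7344
FA = 15/64 = 0.2344
z(H) = z(0.7344) = 0.626
z(FA) = z(0.2344) = -0.724
d' = z(H) − z(FA) = 0.626 − (-0.724) = 1.350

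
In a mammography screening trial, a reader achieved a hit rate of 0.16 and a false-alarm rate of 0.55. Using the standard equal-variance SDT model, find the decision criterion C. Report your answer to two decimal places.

C = 0.43

z(0.16) = -0.994, z(0.55) = 0.126
c = −½·[z(H) + z(FA)] = −0.5 × (-0.994 + 0.126) = 0.434
c > 0: the reader has a conservative response bias.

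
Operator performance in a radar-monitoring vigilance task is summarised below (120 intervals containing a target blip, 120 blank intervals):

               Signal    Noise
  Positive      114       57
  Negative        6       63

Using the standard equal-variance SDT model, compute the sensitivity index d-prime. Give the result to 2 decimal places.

d-prime = 1.71

H = 114/120 = 0.9500
FA = 57/120 = 0.4750
z(0.9500) = 1.6449, z(0.4750) = -0.0627
d' = z(H) − z(FA) = 1.6449 − (-0.0627) = 1.7076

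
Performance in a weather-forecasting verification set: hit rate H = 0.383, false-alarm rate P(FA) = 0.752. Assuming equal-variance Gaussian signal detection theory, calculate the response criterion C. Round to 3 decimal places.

z(0.383) = -0.2976, z(0.752) = 0.6808
c = −½·[z(H) + z(FA)] = −0.5 × (-0.2976 + 0.6808) = -0.1916
c < 0: the forecaster has a liberal response bias.

C = -0.192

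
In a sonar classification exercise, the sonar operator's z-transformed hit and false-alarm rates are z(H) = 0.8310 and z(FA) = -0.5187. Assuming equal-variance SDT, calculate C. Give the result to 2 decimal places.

c = −½·[z(H) + z(FA)] = −½·(0.8310 + (-0.5187)) = -0.15615
c < 0: the sonar operator has a liberal response bias.

C = -0.16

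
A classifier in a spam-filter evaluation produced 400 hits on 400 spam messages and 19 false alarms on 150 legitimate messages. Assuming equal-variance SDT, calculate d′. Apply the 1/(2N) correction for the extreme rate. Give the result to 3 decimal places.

The hit rate is 400/400 = 1, so apply the 1/(2N) correction: H → 1 − 1/(2·400) = 0.99875.
z(H) = z(0.99875) = 3.0233
z(FA) = z(0.12667) = -1.1423
d' = 3.0233 − (-1.1423) = 4.1656

d′ = 4.166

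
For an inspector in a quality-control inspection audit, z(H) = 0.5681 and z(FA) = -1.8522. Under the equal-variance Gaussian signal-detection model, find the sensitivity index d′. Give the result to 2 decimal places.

d' = z(H) − z(FA) = 0.5681 − (-1.8522) = 2.4203

d′ = 2.42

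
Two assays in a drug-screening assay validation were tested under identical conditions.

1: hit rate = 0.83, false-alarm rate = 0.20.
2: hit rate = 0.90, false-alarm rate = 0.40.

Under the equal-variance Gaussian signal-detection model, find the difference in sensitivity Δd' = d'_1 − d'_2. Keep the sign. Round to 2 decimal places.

Δd' = 0.26

1: z(0.83) = 0.954, z(0.20) = -0.842, d' = 1.796
2: z(0.90) = 1.282, z(0.40) = -0.253, d' = 1.535
Δd' = d'_1 − d'_2 = 1.796 − 1.535 = 0.261
1 has the higher sensitivity.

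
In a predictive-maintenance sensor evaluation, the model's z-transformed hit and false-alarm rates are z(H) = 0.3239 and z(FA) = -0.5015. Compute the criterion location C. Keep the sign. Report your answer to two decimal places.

C = 0.09

c = −½·[z(H) + z(FA)] = −½·(0.3239 + (-0.5015)) = 0.0888
c > 0: the model has a conservative response bias.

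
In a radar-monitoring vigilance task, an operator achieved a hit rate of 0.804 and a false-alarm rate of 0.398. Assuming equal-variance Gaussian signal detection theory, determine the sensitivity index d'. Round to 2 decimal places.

d' = 1.11

Φ⁻¹(H) = Φ⁻¹(0.804) = 0.8560
Φ⁻¹(FA) = Φ⁻¹(0.398) = -0.2585
d' = z(H) − z(FA) = 0.8560 − (-0.2585) = 1.1145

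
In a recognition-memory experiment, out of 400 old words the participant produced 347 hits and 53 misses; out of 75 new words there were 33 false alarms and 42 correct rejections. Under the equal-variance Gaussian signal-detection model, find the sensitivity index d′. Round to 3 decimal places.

H = 347/400 = 0.8675
FA = 33/75 = 0.4400
z(0.8675) = 1.1147, z(0.4400) = -0.1510
d' = z(H) − z(FA) = 1.1147 − (-0.1510) = 1.2657

d′ = 1.266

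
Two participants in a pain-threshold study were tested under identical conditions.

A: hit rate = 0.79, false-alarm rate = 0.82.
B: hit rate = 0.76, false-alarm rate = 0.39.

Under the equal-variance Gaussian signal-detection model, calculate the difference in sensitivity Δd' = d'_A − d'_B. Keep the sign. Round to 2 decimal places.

Δd' = -1.09

A: z(0.79) = 0.806, z(0.82) = 0.915, d' = -0.109
B: z(0.76) = 0.706, z(0.39) = -0.279, d' = 0.985
Δd' = d'_A − d'_B = -0.109 − 0.985 = -1.094
B has the higher sensitivity.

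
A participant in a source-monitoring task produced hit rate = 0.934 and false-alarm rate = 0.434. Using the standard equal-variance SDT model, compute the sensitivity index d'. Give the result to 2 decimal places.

z(H) = z(0.934) = 1.5063
z(FA) = z(0.434) = -0.1662
d' = z(H) − z(FA) = 1.5063 − (-0.1662) = 1.6725

d' = 1.67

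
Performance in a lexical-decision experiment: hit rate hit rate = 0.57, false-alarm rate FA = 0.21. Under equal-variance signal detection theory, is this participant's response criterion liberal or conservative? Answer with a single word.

z(H) = 0.176, z(FA) = -0.806
c = −½·(z(H) + z(FA)) = 0.315
c > 0 → conservative criterion (biased toward responding “no”).

conservative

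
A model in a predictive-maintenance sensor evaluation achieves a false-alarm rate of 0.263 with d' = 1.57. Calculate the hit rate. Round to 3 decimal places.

z(false-alarm rate) = z(0.263) = -0.6341
z(H) = z(FA) + d' = -0.6341 + 1.57 = 0.9359
hit rate = Φ(0.9359) = 0.8253

hit rate = 0.825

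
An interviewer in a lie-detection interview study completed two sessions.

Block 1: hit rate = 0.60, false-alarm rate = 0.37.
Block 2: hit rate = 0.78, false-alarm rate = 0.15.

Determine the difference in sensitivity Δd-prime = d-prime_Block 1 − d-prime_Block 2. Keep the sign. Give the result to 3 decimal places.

Δd-prime = -1.223

Block 1: z(0.60) = 0.2533, z(0.37) = -0.3319, d' = 0.5852
Block 2: z(0.78) = 0.7722, z(0.15) = -1.0364, d' = 1.8086
Δd' = d'_Block 1 − d'_Block 2 = 0.5852 − 1.8086 = -1.2234
Block 2 has the higher sensitivity.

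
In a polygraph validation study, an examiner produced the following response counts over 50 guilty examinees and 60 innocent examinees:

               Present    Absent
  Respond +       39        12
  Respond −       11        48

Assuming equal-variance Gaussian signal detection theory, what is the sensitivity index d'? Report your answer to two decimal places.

H = 39/50 = 0.7800
FA = 12/60 = 0.2000
Φ⁻¹(0.7800) = 0.7722, Φ⁻¹(0.2000) = -0.8416
d' = z(H) − z(FA) = 0.7722 − (-0.8416) = 1.6138

d' = 1.61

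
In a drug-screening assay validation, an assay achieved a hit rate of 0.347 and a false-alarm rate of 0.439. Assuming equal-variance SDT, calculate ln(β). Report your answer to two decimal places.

ln β = -0.07

z(H) = -0.393
z(FA) = -0.154
ln β = −½·[z(H)² − z(FA)²] = −0.5 × (0.154 − 0.024) = -0.065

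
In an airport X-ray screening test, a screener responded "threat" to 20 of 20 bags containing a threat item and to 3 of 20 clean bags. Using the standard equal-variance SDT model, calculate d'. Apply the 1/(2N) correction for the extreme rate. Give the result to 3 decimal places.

d' = 2.996

The hit rate is 20/20 = 1, so apply the 1/(2N) correction: H → 1 − 1/(2·20) = 0.97500.
z(H) = z(0.97500) = 1.9600
z(FA) = z(0.15000) = -1.0364
d' = 1.9600 − (-1.0364) = 2.9964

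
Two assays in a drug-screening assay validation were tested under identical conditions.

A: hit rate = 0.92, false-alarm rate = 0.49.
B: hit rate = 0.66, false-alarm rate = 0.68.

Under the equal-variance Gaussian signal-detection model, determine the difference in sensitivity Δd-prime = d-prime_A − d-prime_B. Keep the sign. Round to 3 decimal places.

Δd-prime = 1.485

A: z(0.92) = 1.4051, z(0.49) = -0.0251, d' = 1.4302
B: z(0.66) = 0.4125, z(0.68) = 0.4677, d' = -0.0552
Δd' = d'_A − d'_B = 1.4302 − (-0.0552) = 1.4854
A has the higher sensitivity.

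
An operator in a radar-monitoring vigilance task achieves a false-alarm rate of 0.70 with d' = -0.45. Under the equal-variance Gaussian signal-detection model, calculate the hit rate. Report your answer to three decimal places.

hit rate = 0.530

z(false-alarm rate) = z(0.70) = 0.5244
z(H) = z(FA) + d' = 0.5244 + (-0.45) = 0.0744
hit rate = Φ(0.0744) = 0.5297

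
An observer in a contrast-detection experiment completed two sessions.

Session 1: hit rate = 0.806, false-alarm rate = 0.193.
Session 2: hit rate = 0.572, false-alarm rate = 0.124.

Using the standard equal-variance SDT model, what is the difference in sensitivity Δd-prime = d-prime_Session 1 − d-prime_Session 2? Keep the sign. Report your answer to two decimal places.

Δd-prime = 0.39

Session 1: z(0.806) = 0.863, z(0.193) = -0.867, d' = 1.730
Session 2: z(0.572) = 0.181, z(0.124) = -1.155, d' = 1.336
Δd' = d'_Session 1 − d'_Session 2 = 1.730 − 1.336 = 0.394
Session 1 has the higher sensitivity.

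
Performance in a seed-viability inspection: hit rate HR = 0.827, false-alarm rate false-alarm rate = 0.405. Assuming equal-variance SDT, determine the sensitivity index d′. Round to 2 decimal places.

z(H) = z(0.827) = 0.942
z(FA) = z(0.405) = -0.240
d' = z(H) − z(FA) = 0.942 − (-0.240) = 1.182

d′ = 1.18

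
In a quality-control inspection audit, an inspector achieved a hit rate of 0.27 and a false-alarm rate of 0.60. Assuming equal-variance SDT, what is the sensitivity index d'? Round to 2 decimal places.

d' = -0.87

z(0.27) = -0.6128, z(0.60) = 0.2533
d' = z(H) − z(FA) = -0.6128 − 0.2533 = -0.8661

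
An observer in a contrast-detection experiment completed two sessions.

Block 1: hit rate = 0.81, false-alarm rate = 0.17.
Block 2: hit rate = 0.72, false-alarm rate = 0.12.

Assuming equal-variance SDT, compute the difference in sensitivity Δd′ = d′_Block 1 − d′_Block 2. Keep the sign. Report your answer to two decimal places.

Δd′ = 0.07

Block 1: z(0.81) = 0.878, z(0.17) = -0.954, d' = 1.832
Block 2: z(0.72) = 0.583, z(0.12) = -1.175, d' = 1.758
Δd' = d'_Block 1 − d'_Block 2 = 1.832 − 1.758 = 0.074
Block 1 has the higher sensitivity.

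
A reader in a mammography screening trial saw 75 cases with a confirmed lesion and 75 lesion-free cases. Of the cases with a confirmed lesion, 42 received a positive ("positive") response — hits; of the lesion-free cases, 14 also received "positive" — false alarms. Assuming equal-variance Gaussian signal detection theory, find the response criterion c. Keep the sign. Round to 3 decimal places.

H = 42/75 = 0.5600
FA = 14/75 = 0.1867
z(H) = 0.1510
z(FA) = -0.8901
c = −½·[z(H) + z(FA)] = −0.5 × (0.1510 + (-0.8901)) = 0.36955

c = 0.370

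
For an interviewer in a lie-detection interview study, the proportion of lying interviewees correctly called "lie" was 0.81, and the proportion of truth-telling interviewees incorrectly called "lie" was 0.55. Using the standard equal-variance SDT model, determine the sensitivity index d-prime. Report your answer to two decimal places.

d-prime = 0.75

Φ⁻¹(H) = Φ⁻¹(0.81) = 0.878
Φ⁻¹(FA) = Φ⁻¹(0.55) = 0.126
d' = z(H) − z(FA) = 0.878 − 0.126 = 0.752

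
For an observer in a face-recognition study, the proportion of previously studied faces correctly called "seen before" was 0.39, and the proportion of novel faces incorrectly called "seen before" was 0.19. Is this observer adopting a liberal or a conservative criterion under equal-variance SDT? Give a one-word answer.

conservative

z(H) = -0.279, z(FA) = -0.878
c = −½·(z(H) + z(FA)) = 0.5785
c > 0 → conservative criterion (biased toward responding “no”).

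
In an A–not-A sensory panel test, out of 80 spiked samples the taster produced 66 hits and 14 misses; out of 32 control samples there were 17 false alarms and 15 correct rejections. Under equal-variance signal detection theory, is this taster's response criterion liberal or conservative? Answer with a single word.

liberal

z(H) = 0.935, z(FA) = 0.078
c = −½·(z(H) + z(FA)) = -0.5065
c < 0 → liberal criterion (biased toward responding “yes”).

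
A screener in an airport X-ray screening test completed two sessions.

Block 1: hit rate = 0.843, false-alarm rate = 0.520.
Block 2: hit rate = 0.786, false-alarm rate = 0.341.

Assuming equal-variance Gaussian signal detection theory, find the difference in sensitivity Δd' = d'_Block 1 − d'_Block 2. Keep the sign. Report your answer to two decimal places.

Δd' = -0.25

Block 1: z(0.843) = 1.007, z(0.520) = 0.050, d' = 0.957
Block 2: z(0.786) = 0.793, z(0.341) = -0.410, d' = 1.203
Δd' = d'_Block 1 − d'_Block 2 = 0.957 − 1.203 = -0.246
Block 2 has the higher sensitivity.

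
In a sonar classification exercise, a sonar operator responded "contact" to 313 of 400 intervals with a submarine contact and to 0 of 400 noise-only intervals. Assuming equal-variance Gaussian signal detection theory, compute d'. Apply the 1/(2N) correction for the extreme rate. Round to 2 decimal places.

The false-alarm rate is 0/400 = 0, so apply the 1/(2N) correction: FA → 1/(2·400) = 0.00125.
z(H) = z(0.78250) = 0.781
z(FA) = z(0.00125) = -3.023
d' = 0.781 − (-3.023) = 3.804

d' = 3.80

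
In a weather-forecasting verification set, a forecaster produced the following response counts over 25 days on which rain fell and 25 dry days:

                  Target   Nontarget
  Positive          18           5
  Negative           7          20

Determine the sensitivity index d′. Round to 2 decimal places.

H = 18/25 = 0.7200
FA = 5/25 = 0.2000
z(0.7200) = 0.5828, z(0.2000) = -0.8416
d' = z(H) − z(FA) = 0.5828 − (-0.8416) = 1.4244

d′ = 1.42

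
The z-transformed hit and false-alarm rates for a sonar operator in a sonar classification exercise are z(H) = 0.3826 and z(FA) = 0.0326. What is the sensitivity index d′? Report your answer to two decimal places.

d′ = 0.35

d' = z(H) − z(FA) = 0.3826 − 0.0326 = 0.3500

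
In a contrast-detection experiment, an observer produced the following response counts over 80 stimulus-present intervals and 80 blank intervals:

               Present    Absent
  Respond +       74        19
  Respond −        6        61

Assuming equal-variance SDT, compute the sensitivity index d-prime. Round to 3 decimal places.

d-prime = 2.154

H = 74/80 = 0.9250
FA = 19/80 = 0.2375
Φ⁻¹(H) = 1.4395
Φ⁻¹(FA) = -0.7144
d' = z(H) − z(FA) = 1.4395 − (-0.7144) = 2.1539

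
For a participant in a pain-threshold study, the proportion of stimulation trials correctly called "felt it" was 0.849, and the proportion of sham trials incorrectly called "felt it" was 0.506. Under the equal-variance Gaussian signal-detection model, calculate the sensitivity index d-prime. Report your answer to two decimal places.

d-prime = 1.02

z(H) = z(0.849) = 1.032
z(FA) = z(0.506) = 0.015
d' = z(H) − z(FA) = 1.032 − 0.015 = 1.017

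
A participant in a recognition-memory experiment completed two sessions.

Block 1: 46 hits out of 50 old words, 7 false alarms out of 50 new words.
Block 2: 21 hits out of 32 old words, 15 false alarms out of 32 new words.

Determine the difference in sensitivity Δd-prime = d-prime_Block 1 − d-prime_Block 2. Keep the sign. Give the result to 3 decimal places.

Block 1: z(0.9200) = 1.4051, z(0.1400) = -1.0803, d' = 2.4854
Block 2: z(0.6562) = 0.4021, z(0.4688) = -0.0783, d' = 0.4804
Δd' = d'_Block 1 − d'_Block 2 = 2.4854 − 0.4804 = 2.0050
Block 1 has the higher sensitivity.

Δd-prime = 2.005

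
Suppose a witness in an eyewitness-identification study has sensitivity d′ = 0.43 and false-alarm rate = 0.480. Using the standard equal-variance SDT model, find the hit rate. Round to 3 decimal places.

z(false-alarm rate) = z(0.480) = -0.0502
z(H) = z(FA) + d' = -0.0502 + 0.43 = 0.3798
hit rate = Φ(0.3798) = 0.6480

hit rate = 0.648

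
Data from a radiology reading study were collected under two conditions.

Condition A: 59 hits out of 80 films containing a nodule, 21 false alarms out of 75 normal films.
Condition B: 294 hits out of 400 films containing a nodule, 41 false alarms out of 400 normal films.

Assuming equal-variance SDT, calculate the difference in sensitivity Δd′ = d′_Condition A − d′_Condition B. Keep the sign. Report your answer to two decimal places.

Δd′ = -0.68

Condition A: z(0.7375) = 0.636, z(0.2800) = -0.583, d' = 1.219
Condition B: z(0.7350) = 0.628, z(0.1025) = -1.267, d' = 1.895
Δd' = d'_Condition A − d'_Condition B = 1.219 − 1.895 = -0.676
Condition B has the higher sensitivity.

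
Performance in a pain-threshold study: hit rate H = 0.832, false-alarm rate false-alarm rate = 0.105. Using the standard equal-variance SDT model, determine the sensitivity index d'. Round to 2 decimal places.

d' = 2.22

z(H) = 0.9621
z(FA) = -1.2536
d' = z(H) − z(FA) = 0.9621 − (-1.2536) = 2.2157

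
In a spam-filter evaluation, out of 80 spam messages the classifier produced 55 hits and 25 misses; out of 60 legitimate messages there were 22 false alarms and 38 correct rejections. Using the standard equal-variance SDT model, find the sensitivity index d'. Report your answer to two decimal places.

d' = 0.83

H = 55/80 = 0.6875
FA = 22/60 = 0.3667
Φ⁻¹(0.6875) = 0.489, Φ⁻¹(0.3667) = -0.341
d' = z(H) − z(FA) = 0.489 − (-0.341) = 0.830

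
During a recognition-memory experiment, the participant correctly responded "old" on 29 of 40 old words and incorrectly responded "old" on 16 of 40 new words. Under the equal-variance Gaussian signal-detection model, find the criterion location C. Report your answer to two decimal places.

H = 29/40 = 0.7250
FA = 16/40 = 0.4000
z(H) = z(0.7250) = 0.598
z(FA) = z(0.4000) = -0.253
c = −½·[z(H) + z(FA)] = −0.5 × (0.598 + (-0.253)) = -0.1725

C = -0.17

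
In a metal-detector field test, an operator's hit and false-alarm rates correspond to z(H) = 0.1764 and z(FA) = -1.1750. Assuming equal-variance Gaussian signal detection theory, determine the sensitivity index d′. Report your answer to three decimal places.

d′ = 1.351

d' = z(H) − z(FA) = 0.1764 − (-1.1750) = 1.3514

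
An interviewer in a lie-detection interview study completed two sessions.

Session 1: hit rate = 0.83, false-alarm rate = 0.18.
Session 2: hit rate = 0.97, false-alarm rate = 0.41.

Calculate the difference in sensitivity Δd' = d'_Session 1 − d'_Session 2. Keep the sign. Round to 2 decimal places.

Δd' = -0.24

Session 1: z(0.83) = 0.954, z(0.18) = -0.915, d' = 1.869
Session 2: z(0.97) = 1.881, z(0.41) = -0.228, d' = 2.109
Δd' = d'_Session 1 − d'_Session 2 = 1.869 − 2.109 = -0.240
Session 2 has the higher sensitivity.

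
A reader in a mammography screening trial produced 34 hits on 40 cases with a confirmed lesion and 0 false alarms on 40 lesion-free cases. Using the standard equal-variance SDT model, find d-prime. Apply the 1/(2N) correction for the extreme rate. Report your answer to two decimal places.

d-prime = 3.28

The false-alarm rate is 0/40 = 0, so apply the 1/(2N) correction: FA → 1/(2·40) = 0.01250.
z(H) = z(0.85000) = 1.036
z(FA) = z(0.01250) = -2.241
d' = 1.036 − (-2.241) = 3.277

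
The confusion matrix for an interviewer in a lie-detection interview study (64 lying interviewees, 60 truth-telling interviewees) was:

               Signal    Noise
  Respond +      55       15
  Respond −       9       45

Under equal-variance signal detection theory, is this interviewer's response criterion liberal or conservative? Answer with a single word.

liberal

z(H) = 1.078, z(FA) = -0.674
c = −½·(z(H) + z(FA)) = -0.202
c < 0 → liberal criterion (biased toward responding “yes”).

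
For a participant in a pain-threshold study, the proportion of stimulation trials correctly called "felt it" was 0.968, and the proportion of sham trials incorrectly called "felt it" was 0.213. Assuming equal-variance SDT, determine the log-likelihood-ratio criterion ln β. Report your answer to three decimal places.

ln β = -1.398

z(H) = z(0.968) = 1.8522
z(FA) = z(0.213) = -0.7961
ln β = −½·[z(H)² − z(FA)²] = −0.5 × (3.4306 − 0.6338) = -1.3984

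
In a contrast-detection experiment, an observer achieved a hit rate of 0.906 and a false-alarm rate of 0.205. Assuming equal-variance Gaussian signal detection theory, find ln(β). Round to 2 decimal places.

z(H) = z(0.906) = 1.317
z(FA) = z(0.205) = -0.824
ln β = −½·[z(H)² − z(FA)²] = −0.5 × (1.734 − 0.679) = -0.5275

ln β = -0.53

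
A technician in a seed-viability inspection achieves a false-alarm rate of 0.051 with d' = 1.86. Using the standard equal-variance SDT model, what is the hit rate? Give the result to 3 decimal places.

hit rate = 0.589

z(false-alarm rate) = z(0.051) = -1.6352
z(H) = z(FA) + d' = -1.6352 + 1.86 = 0.2248
hit rate = Φ(0.2248) = 0.5889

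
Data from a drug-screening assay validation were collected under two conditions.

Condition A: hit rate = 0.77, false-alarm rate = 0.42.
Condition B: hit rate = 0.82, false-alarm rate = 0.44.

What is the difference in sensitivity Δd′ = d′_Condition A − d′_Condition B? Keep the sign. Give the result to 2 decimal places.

Condition A: z(0.77) = 0.739, z(0.42) = -0.202, d' = 0.941
Condition B: z(0.82) = 0.915, z(0.44) = -0.151, d' = 1.066
Δd' = d'_Condition A − d'_Condition B = 0.941 − 1.066 = -0.125
Condition B has the higher sensitivity.

Δd′ = -0.13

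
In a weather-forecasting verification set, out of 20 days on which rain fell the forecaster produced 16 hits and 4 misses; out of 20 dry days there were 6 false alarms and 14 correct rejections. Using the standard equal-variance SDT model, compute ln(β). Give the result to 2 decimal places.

ln β = -0.22

H = 16/20 = 0.8000
FA = 6/20 = 0.3000
Φ⁻¹(0.8000) = 0.842, Φ⁻¹(0.3000) = -0.524
ln β = −½·[z(H)² − z(FA)²] = −0.5 × (0.709 − 0.275) = -0.217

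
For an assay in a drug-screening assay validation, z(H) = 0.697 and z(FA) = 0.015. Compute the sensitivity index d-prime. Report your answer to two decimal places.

d' = z(H) − z(FA) = 0.697 − 0.015 = 0.682

d-prime = 0.68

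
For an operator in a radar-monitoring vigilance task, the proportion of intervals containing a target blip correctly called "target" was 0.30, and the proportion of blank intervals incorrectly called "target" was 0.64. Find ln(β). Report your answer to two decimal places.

z(0.30) = -0.524, z(0.64) = 0.358
ln β = −½·[z(H)² − z(FA)²] = −0.5 × (0.275 − 0.128) = -0.0735

ln β = -0.07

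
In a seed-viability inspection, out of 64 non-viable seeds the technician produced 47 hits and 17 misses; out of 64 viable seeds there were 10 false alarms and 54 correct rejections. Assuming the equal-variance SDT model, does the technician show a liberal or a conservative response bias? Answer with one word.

z(H) = 0.626, z(FA) = -1.010
c = −½·(z(H) + z(FA)) = 0.192
c > 0 → conservative criterion (biased toward responding “no”).

conservative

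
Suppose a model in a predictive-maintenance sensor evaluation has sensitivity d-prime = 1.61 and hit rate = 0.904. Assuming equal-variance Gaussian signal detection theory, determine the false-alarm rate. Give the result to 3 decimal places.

false-alarm rate = 0.380

z(hit rate) = z(0.904) = 1.3047
z(FA) = z(H) − d' = 1.3047 − 1.61 = -0.3053
false-alarm rate = Φ(-0.3053) = 0.3801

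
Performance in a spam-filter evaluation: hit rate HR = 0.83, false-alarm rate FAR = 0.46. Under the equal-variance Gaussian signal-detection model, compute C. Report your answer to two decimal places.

C = -0.43

Φ⁻¹(H) = Φ⁻¹(0.83) = 0.954
Φ⁻¹(FA) = Φ⁻¹(0.46) = -0.100
c = −½·[z(H) + z(FA)] = −0.5 × (0.954 + (-0.100)) = -0.427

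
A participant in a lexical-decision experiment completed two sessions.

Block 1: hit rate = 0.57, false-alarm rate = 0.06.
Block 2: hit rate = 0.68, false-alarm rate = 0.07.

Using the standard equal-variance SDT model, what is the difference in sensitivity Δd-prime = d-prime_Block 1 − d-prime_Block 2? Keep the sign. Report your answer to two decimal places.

Block 1: z(0.57) = 0.176, z(0.06) = -1.555, d' = 1.731
Block 2: z(0.68) = 0.468, z(0.07) = -1.476, d' = 1.944
Δd' = d'_Block 1 − d'_Block 2 = 1.731 − 1.944 = -0.213
Block 2 has the higher sensitivity.

Δd-prime = -0.21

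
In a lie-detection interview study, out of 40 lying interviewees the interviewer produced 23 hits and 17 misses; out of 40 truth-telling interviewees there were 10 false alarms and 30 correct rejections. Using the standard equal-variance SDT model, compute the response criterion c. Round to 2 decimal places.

H = 23/40 = 0.5750
FA = 10/40 = 0.2500
z(H) = z(0.5750) = 0.1891
z(FA) = z(0.2500) = -0.6745
c = −½·[z(H) + z(FA)] = −0.5 × (0.1891 + (-0.6745)) = 0.2427
c > 0: the interviewer has a conservative response bias.

c = 0.24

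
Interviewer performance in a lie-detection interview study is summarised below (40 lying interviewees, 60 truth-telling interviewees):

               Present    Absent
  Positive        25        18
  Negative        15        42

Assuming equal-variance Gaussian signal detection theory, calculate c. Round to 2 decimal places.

c = 0.10

H = 25/40 = 0.6250
FA = 18/60 = 0.3000
z(0.6250) = 0.319, z(0.3000) = -0.524
c = −½·[z(H) + z(FA)] = −0.5 × (0.319 + (-0.524)) = 0.1025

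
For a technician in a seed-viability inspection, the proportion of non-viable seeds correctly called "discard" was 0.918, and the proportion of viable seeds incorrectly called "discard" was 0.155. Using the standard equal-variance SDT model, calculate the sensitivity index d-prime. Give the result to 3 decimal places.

d-prime = 2.407

z(H) = z(0.918) = 1.3917
z(FA) = z(0.155) = -1.0152
d' = z(H) − z(FA) = 1.3917 − (-1.0152) = 2.4069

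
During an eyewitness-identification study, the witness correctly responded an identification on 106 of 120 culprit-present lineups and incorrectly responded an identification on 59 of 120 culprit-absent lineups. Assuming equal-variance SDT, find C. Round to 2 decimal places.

C = -0.59

H = 106/120 = 0.8833
FA = 59/120 = 0.4917
z(H) = 1.192
z(FA) = -0.021
c = −½·[z(H) + z(FA)] = −0.5 × (1.192 + (-0.021)) = -0.5855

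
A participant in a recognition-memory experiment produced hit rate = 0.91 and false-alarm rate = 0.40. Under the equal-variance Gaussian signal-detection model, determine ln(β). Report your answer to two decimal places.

ln β = -0.87

z(H) = z(0.91) = 1.341
z(FA) = z(0.40) = -0.253
ln β = −½·[z(H)² − z(FA)²] = −0.5 × (1.798 − 0.064) = -0.867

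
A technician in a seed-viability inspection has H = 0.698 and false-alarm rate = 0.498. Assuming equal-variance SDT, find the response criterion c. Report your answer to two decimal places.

c = -0.26

Φ⁻¹(H) = Φ⁻¹(0.698) = 0.519
Φ⁻¹(FA) = Φ⁻¹(0.498) = -0.005
c = −½·[z(H) + z(FA)] = −0.5 × (0.519 + (-0.005)) = -0.257
c < 0: the technician has a liberal response bias.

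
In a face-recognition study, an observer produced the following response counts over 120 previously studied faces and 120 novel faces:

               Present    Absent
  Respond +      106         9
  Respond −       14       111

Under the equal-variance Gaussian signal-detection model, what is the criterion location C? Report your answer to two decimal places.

C = 0.12

H = 106/120 = 0.8833
FA = 9/120 = 0.0750
Φ⁻¹(H) = Φ⁻¹(0.8833) = 1.1916
Φ⁻¹(FA) = Φ⁻¹(0.0750) = -1.4395
c = −½·[z(H) + z(FA)] = −0.5 × (1.1916 + (-1.4395)) = 0.12395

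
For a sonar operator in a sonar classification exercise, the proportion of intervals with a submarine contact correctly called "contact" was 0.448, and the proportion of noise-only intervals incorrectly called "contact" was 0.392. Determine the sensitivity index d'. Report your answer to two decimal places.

Φ⁻¹(H) = Φ⁻¹(0.448) = -0.1307
Φ⁻¹(FA) = Φ⁻¹(0.392) = -0.2741
d' = z(H) − z(FA) = -0.1307 − (-0.2741) = 0.1434

d' = 0.14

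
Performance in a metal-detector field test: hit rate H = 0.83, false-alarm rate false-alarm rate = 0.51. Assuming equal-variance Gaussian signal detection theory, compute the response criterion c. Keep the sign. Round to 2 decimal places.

c = -0.49

z(H) = z(0.83) = 0.954
z(FA) = z(0.51) = 0.025
c = −½·[z(H) + z(FA)] = −0.5 × (0.954 + 0.025) = -0.4895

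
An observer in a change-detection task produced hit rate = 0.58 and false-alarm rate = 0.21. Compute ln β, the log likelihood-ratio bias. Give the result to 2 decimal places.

z(0.58) = 0.202, z(0.21) = -0.806
ln β = −½·[z(H)² − z(FA)²] = −0.5 × (0.041 − 0.650) = 0.3045

ln β = 0.30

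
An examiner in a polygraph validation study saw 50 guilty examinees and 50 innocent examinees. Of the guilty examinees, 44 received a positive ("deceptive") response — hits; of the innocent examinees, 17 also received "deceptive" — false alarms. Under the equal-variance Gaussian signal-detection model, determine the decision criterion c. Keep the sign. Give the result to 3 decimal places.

c = -0.381

H = 44/50 = 0.8800
FA = 17/50 = 0.3400
z(0.8800) = 1.1750, z(0.3400) = -0.4125
c = −½·[z(H) + z(FA)] = −0.5 × (1.1750 + (-0.4125)) = -0.38125
c < 0: the examiner has a liberal response bias.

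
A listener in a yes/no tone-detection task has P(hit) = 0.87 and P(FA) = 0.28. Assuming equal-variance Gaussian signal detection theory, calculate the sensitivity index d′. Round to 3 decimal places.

d′ = 1.709

z(H) = z(0.87) = 1.1264
z(FA) = z(0.28) = -0.5828
d' = z(H) − z(FA) = 1.1264 − (-0.5828) = 1.7092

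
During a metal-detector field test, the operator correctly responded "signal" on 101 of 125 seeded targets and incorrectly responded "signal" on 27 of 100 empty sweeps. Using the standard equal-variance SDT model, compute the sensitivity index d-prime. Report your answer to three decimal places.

d-prime = 1.483

H = 101/125 = 0.8080
FA = 27/100 = 0.2700
Φ⁻¹(H) = 0.8705
Φ⁻¹(FA) = -0.6128
d' = z(H) − z(FA) = 0.8705 − (-0.6128) = 1.4833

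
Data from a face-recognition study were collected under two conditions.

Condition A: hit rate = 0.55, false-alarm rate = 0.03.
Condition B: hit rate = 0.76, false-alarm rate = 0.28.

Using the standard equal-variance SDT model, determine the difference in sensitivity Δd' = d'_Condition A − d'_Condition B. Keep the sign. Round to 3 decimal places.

Condition A: z(0.55) = 0.1257, z(0.03) = -1.8808, d' = 2.0065
Condition B: z(0.76) = 0.7063, z(0.28) = -0.5828, d' = 1.2891
Δd' = d'_Condition A − d'_Condition B = 2.0065 − 1.2891 = 0.7174
Condition A has the higher sensitivity.

Δd' = 0.717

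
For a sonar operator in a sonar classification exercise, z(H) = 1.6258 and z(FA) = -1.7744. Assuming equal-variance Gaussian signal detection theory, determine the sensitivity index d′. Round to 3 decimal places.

d' = z(H) − z(FA) = 1.6258 − (-1.7744) = 3.4002

d′ = 3.400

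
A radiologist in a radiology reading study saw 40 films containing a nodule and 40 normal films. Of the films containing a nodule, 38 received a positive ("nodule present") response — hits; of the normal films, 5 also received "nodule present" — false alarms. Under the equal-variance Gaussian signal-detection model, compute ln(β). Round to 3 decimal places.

ln β = -0.691

H = 38/40 = 0.9500
FA = 5/40 = 0.1250
z(0.9500) = 1.6449, z(0.1250) = -1.1503
ln β = −½·[z(H)² − z(FA)²] = −0.5 × (2.7057 − 1.3232) = -0.69125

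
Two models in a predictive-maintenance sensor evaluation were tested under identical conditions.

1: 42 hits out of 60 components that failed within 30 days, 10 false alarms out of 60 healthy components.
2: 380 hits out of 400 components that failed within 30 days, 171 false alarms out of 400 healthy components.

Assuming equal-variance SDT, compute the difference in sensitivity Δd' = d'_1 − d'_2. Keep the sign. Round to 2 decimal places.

Δd' = -0.34

1: z(0.7000) = 0.524, z(0.1667) = -0.967, d' = 1.491
2: z(0.9500) = 1.645, z(0.4275) = -0.183, d' = 1.828
Δd' = d'_1 − d'_2 = 1.491 − 1.828 = -0.337
2 has the higher sensitivity.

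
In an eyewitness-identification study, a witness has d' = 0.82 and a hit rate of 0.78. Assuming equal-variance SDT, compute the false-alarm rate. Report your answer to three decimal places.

z(hit rate) = z(0.78) = 0.7722
z(FA) = z(H) − d' = 0.7722 − 0.82 = -0.0478
false-alarm rate = Φ(-0.0478) = 0.4809

false-alarm rate = 0.481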